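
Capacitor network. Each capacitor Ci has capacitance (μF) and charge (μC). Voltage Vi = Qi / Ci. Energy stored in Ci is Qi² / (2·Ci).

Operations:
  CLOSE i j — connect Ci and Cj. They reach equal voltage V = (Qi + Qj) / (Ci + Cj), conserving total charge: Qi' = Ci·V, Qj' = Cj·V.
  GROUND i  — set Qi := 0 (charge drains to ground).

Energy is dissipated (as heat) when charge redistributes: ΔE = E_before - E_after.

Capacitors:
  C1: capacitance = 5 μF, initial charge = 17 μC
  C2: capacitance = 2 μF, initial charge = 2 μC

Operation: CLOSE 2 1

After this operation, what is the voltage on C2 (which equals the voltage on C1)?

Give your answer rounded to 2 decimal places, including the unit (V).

Answer: 2.71 V

Derivation:
Initial: C1(5μF, Q=17μC, V=3.40V), C2(2μF, Q=2μC, V=1.00V)
Op 1: CLOSE 2-1: Q_total=19.00, C_total=7.00, V=2.71; Q2=5.43, Q1=13.57; dissipated=4.114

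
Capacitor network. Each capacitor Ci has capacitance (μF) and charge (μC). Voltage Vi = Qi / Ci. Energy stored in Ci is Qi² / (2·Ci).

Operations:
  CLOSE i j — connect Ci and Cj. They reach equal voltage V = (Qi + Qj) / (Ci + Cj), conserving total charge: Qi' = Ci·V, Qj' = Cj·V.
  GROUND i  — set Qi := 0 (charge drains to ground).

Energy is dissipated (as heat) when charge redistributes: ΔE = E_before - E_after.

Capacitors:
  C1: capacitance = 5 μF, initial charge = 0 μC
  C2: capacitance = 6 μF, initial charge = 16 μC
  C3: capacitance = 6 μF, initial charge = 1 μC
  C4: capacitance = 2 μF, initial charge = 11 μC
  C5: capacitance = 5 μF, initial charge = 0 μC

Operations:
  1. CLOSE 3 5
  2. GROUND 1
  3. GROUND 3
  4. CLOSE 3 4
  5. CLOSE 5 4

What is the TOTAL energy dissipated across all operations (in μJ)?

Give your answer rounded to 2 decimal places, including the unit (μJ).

Initial: C1(5μF, Q=0μC, V=0.00V), C2(6μF, Q=16μC, V=2.67V), C3(6μF, Q=1μC, V=0.17V), C4(2μF, Q=11μC, V=5.50V), C5(5μF, Q=0μC, V=0.00V)
Op 1: CLOSE 3-5: Q_total=1.00, C_total=11.00, V=0.09; Q3=0.55, Q5=0.45; dissipated=0.038
Op 2: GROUND 1: Q1=0; energy lost=0.000
Op 3: GROUND 3: Q3=0; energy lost=0.025
Op 4: CLOSE 3-4: Q_total=11.00, C_total=8.00, V=1.38; Q3=8.25, Q4=2.75; dissipated=22.688
Op 5: CLOSE 5-4: Q_total=3.20, C_total=7.00, V=0.46; Q5=2.29, Q4=0.92; dissipated=1.178
Total dissipated: 23.928 μJ

Answer: 23.93 μJ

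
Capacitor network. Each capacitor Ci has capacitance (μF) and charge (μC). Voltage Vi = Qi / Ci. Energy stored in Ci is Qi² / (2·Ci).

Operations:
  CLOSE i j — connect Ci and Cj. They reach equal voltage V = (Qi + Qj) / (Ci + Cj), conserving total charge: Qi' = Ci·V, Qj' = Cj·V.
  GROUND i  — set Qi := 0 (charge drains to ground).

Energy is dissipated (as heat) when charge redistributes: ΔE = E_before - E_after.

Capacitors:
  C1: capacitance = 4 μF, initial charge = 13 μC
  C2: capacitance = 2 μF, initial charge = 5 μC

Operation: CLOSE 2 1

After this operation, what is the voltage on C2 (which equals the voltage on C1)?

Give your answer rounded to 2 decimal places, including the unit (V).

Initial: C1(4μF, Q=13μC, V=3.25V), C2(2μF, Q=5μC, V=2.50V)
Op 1: CLOSE 2-1: Q_total=18.00, C_total=6.00, V=3.00; Q2=6.00, Q1=12.00; dissipated=0.375

Answer: 3.00 V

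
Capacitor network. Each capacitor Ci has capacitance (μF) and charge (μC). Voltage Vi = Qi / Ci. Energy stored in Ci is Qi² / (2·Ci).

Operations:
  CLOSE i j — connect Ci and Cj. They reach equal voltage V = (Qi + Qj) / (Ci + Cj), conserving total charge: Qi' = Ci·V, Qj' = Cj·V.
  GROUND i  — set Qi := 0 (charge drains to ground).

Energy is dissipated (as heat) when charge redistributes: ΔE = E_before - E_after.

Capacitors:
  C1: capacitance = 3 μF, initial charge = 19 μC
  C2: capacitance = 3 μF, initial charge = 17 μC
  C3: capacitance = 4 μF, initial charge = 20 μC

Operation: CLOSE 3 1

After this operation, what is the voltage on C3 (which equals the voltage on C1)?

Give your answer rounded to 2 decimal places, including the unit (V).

Answer: 5.57 V

Derivation:
Initial: C1(3μF, Q=19μC, V=6.33V), C2(3μF, Q=17μC, V=5.67V), C3(4μF, Q=20μC, V=5.00V)
Op 1: CLOSE 3-1: Q_total=39.00, C_total=7.00, V=5.57; Q3=22.29, Q1=16.71; dissipated=1.524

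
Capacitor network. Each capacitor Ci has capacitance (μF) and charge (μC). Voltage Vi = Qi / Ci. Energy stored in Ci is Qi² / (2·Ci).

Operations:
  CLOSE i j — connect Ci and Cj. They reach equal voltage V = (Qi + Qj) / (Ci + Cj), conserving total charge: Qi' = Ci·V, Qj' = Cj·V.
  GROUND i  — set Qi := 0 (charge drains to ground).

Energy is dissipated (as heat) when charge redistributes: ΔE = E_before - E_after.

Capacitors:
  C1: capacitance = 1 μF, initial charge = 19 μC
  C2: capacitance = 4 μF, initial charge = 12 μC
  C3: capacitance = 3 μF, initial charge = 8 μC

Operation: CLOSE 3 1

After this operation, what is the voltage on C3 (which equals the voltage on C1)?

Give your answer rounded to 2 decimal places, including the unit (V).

Answer: 6.75 V

Derivation:
Initial: C1(1μF, Q=19μC, V=19.00V), C2(4μF, Q=12μC, V=3.00V), C3(3μF, Q=8μC, V=2.67V)
Op 1: CLOSE 3-1: Q_total=27.00, C_total=4.00, V=6.75; Q3=20.25, Q1=6.75; dissipated=100.042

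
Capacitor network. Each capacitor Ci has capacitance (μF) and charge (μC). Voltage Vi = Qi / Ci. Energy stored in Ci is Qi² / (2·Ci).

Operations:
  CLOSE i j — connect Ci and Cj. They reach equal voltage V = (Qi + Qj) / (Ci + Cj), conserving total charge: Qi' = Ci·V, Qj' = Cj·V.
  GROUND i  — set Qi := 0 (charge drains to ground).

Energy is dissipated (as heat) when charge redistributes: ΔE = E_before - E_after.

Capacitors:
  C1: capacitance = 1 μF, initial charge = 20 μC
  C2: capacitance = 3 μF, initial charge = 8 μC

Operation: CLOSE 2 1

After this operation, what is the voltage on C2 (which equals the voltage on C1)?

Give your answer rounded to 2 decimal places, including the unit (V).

Initial: C1(1μF, Q=20μC, V=20.00V), C2(3μF, Q=8μC, V=2.67V)
Op 1: CLOSE 2-1: Q_total=28.00, C_total=4.00, V=7.00; Q2=21.00, Q1=7.00; dissipated=112.667

Answer: 7.00 V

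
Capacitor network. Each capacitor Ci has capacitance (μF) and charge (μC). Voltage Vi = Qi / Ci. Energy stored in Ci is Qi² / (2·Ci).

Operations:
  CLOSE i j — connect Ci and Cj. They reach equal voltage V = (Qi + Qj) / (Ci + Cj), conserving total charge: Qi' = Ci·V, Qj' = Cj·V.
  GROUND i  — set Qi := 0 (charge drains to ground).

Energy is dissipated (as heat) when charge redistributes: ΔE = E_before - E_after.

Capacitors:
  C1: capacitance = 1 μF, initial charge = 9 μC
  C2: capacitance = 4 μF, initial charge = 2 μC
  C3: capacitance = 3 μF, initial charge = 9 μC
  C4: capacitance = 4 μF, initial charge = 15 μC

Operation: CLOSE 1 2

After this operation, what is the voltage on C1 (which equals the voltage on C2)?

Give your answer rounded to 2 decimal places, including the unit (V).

Answer: 2.20 V

Derivation:
Initial: C1(1μF, Q=9μC, V=9.00V), C2(4μF, Q=2μC, V=0.50V), C3(3μF, Q=9μC, V=3.00V), C4(4μF, Q=15μC, V=3.75V)
Op 1: CLOSE 1-2: Q_total=11.00, C_total=5.00, V=2.20; Q1=2.20, Q2=8.80; dissipated=28.900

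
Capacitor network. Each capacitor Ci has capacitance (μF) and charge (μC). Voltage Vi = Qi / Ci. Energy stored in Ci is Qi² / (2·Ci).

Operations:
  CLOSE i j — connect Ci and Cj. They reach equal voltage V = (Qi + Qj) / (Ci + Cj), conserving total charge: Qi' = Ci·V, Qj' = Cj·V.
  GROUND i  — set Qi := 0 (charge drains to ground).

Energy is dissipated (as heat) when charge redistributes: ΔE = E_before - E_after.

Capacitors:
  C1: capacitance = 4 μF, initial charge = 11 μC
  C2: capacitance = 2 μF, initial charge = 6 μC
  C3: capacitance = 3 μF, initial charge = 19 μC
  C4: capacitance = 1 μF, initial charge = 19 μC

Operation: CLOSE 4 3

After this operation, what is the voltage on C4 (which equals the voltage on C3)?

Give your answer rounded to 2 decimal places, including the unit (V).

Initial: C1(4μF, Q=11μC, V=2.75V), C2(2μF, Q=6μC, V=3.00V), C3(3μF, Q=19μC, V=6.33V), C4(1μF, Q=19μC, V=19.00V)
Op 1: CLOSE 4-3: Q_total=38.00, C_total=4.00, V=9.50; Q4=9.50, Q3=28.50; dissipated=60.167

Answer: 9.50 V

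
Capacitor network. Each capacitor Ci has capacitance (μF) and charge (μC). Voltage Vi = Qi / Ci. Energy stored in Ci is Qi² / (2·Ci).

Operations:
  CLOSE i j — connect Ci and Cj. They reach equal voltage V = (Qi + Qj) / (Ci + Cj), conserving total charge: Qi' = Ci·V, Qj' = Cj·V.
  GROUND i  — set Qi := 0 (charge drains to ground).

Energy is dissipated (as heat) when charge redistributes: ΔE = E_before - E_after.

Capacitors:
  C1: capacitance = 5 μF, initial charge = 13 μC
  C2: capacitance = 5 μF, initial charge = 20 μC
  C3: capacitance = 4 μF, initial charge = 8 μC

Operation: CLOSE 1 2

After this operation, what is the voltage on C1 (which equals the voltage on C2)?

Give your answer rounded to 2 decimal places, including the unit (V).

Answer: 3.30 V

Derivation:
Initial: C1(5μF, Q=13μC, V=2.60V), C2(5μF, Q=20μC, V=4.00V), C3(4μF, Q=8μC, V=2.00V)
Op 1: CLOSE 1-2: Q_total=33.00, C_total=10.00, V=3.30; Q1=16.50, Q2=16.50; dissipated=2.450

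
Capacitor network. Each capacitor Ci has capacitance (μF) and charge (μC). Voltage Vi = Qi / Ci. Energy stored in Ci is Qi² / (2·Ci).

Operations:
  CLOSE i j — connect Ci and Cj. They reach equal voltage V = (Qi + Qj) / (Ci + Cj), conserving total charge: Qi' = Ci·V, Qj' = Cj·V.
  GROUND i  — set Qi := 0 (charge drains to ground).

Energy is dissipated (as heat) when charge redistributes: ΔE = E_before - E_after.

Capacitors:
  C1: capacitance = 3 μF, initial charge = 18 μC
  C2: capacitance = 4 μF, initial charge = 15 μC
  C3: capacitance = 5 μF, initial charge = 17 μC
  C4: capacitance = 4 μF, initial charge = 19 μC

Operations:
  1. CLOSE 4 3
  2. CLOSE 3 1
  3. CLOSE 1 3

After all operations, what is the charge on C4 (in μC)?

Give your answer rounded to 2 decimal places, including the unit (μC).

Answer: 16.00 μC

Derivation:
Initial: C1(3μF, Q=18μC, V=6.00V), C2(4μF, Q=15μC, V=3.75V), C3(5μF, Q=17μC, V=3.40V), C4(4μF, Q=19μC, V=4.75V)
Op 1: CLOSE 4-3: Q_total=36.00, C_total=9.00, V=4.00; Q4=16.00, Q3=20.00; dissipated=2.025
Op 2: CLOSE 3-1: Q_total=38.00, C_total=8.00, V=4.75; Q3=23.75, Q1=14.25; dissipated=3.750
Op 3: CLOSE 1-3: Q_total=38.00, C_total=8.00, V=4.75; Q1=14.25, Q3=23.75; dissipated=0.000
Final charges: Q1=14.25, Q2=15.00, Q3=23.75, Q4=16.00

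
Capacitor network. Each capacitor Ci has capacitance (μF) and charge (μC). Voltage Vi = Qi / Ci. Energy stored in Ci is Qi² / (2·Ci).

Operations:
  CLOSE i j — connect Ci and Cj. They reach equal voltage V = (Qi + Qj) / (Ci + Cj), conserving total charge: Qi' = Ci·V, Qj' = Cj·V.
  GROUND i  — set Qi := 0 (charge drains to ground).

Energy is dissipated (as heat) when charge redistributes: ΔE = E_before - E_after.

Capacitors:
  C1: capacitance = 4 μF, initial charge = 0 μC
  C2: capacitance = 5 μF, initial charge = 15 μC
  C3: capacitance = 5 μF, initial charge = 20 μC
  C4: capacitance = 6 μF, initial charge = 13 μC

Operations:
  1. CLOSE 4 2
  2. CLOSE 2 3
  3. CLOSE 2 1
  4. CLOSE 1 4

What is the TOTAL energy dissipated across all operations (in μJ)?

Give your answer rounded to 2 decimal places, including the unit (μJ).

Initial: C1(4μF, Q=0μC, V=0.00V), C2(5μF, Q=15μC, V=3.00V), C3(5μF, Q=20μC, V=4.00V), C4(6μF, Q=13μC, V=2.17V)
Op 1: CLOSE 4-2: Q_total=28.00, C_total=11.00, V=2.55; Q4=15.27, Q2=12.73; dissipated=0.947
Op 2: CLOSE 2-3: Q_total=32.73, C_total=10.00, V=3.27; Q2=16.36, Q3=16.36; dissipated=2.645
Op 3: CLOSE 2-1: Q_total=16.36, C_total=9.00, V=1.82; Q2=9.09, Q1=7.27; dissipated=11.901
Op 4: CLOSE 1-4: Q_total=22.55, C_total=10.00, V=2.25; Q1=9.02, Q4=13.53; dissipated=0.635
Total dissipated: 16.127 μJ

Answer: 16.13 μJ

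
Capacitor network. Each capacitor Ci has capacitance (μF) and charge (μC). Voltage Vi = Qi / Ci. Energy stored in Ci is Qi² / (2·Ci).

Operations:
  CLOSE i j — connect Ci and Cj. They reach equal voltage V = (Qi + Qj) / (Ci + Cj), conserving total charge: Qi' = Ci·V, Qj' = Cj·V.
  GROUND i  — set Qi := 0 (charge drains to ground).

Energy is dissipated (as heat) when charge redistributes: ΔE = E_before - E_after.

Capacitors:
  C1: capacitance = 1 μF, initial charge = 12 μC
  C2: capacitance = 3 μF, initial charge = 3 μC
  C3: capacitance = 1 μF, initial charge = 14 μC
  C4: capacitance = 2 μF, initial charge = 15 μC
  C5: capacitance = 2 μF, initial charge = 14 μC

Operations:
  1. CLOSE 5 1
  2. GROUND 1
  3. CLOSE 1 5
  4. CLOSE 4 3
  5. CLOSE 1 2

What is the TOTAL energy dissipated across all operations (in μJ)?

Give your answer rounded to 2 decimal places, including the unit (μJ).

Answer: 93.57 μJ

Derivation:
Initial: C1(1μF, Q=12μC, V=12.00V), C2(3μF, Q=3μC, V=1.00V), C3(1μF, Q=14μC, V=14.00V), C4(2μF, Q=15μC, V=7.50V), C5(2μF, Q=14μC, V=7.00V)
Op 1: CLOSE 5-1: Q_total=26.00, C_total=3.00, V=8.67; Q5=17.33, Q1=8.67; dissipated=8.333
Op 2: GROUND 1: Q1=0; energy lost=37.556
Op 3: CLOSE 1-5: Q_total=17.33, C_total=3.00, V=5.78; Q1=5.78, Q5=11.56; dissipated=25.037
Op 4: CLOSE 4-3: Q_total=29.00, C_total=3.00, V=9.67; Q4=19.33, Q3=9.67; dissipated=14.083
Op 5: CLOSE 1-2: Q_total=8.78, C_total=4.00, V=2.19; Q1=2.19, Q2=6.58; dissipated=8.560
Total dissipated: 93.569 μJ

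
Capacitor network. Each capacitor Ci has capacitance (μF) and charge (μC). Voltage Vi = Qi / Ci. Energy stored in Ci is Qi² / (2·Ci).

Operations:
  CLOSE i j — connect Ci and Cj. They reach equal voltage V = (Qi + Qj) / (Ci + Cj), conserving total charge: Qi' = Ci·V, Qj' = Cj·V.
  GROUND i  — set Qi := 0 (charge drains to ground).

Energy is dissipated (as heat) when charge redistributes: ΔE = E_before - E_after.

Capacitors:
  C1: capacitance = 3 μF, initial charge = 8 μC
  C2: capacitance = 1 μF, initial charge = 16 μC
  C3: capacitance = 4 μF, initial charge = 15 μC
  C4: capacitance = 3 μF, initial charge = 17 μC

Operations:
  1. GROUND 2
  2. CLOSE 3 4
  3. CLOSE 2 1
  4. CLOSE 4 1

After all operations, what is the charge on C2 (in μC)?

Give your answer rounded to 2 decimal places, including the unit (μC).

Answer: 2.00 μC

Derivation:
Initial: C1(3μF, Q=8μC, V=2.67V), C2(1μF, Q=16μC, V=16.00V), C3(4μF, Q=15μC, V=3.75V), C4(3μF, Q=17μC, V=5.67V)
Op 1: GROUND 2: Q2=0; energy lost=128.000
Op 2: CLOSE 3-4: Q_total=32.00, C_total=7.00, V=4.57; Q3=18.29, Q4=13.71; dissipated=3.149
Op 3: CLOSE 2-1: Q_total=8.00, C_total=4.00, V=2.00; Q2=2.00, Q1=6.00; dissipated=2.667
Op 4: CLOSE 4-1: Q_total=19.71, C_total=6.00, V=3.29; Q4=9.86, Q1=9.86; dissipated=4.959
Final charges: Q1=9.86, Q2=2.00, Q3=18.29, Q4=9.86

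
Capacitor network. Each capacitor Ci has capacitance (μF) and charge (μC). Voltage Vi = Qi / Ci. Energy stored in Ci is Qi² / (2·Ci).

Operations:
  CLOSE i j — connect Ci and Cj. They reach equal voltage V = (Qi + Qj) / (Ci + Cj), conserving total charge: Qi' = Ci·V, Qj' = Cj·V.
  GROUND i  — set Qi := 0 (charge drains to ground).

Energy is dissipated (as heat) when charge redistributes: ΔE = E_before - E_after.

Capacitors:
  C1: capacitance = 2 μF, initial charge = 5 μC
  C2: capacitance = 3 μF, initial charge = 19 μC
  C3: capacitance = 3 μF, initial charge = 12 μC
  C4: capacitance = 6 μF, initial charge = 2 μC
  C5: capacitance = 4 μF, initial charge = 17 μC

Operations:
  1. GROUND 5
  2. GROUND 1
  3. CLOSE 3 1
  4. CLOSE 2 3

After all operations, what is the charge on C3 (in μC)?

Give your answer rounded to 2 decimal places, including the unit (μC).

Initial: C1(2μF, Q=5μC, V=2.50V), C2(3μF, Q=19μC, V=6.33V), C3(3μF, Q=12μC, V=4.00V), C4(6μF, Q=2μC, V=0.33V), C5(4μF, Q=17μC, V=4.25V)
Op 1: GROUND 5: Q5=0; energy lost=36.125
Op 2: GROUND 1: Q1=0; energy lost=6.250
Op 3: CLOSE 3-1: Q_total=12.00, C_total=5.00, V=2.40; Q3=7.20, Q1=4.80; dissipated=9.600
Op 4: CLOSE 2-3: Q_total=26.20, C_total=6.00, V=4.37; Q2=13.10, Q3=13.10; dissipated=11.603
Final charges: Q1=4.80, Q2=13.10, Q3=13.10, Q4=2.00, Q5=0.00

Answer: 13.10 μC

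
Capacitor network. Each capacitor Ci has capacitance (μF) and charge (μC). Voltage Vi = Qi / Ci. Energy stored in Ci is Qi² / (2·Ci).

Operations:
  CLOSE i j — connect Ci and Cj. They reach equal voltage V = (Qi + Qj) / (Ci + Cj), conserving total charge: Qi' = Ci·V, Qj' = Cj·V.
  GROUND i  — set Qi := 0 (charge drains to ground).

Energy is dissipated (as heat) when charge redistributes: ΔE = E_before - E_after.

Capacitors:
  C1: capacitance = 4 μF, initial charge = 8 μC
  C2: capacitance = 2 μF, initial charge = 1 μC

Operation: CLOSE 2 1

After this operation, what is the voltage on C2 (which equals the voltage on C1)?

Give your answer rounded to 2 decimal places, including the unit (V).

Answer: 1.50 V

Derivation:
Initial: C1(4μF, Q=8μC, V=2.00V), C2(2μF, Q=1μC, V=0.50V)
Op 1: CLOSE 2-1: Q_total=9.00, C_total=6.00, V=1.50; Q2=3.00, Q1=6.00; dissipated=1.500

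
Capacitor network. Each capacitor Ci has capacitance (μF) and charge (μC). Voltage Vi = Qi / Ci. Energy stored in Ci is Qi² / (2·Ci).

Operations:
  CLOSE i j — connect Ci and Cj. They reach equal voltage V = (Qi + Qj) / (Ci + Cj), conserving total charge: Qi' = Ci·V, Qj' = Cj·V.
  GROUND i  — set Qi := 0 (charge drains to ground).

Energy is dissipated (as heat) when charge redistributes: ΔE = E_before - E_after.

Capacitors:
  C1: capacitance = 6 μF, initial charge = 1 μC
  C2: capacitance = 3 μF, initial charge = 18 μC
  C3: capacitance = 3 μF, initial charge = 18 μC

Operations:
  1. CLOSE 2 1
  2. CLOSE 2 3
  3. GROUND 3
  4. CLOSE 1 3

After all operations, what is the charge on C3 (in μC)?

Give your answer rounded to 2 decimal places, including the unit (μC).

Initial: C1(6μF, Q=1μC, V=0.17V), C2(3μF, Q=18μC, V=6.00V), C3(3μF, Q=18μC, V=6.00V)
Op 1: CLOSE 2-1: Q_total=19.00, C_total=9.00, V=2.11; Q2=6.33, Q1=12.67; dissipated=34.028
Op 2: CLOSE 2-3: Q_total=24.33, C_total=6.00, V=4.06; Q2=12.17, Q3=12.17; dissipated=11.343
Op 3: GROUND 3: Q3=0; energy lost=24.671
Op 4: CLOSE 1-3: Q_total=12.67, C_total=9.00, V=1.41; Q1=8.44, Q3=4.22; dissipated=4.457
Final charges: Q1=8.44, Q2=12.17, Q3=4.22

Answer: 4.22 μC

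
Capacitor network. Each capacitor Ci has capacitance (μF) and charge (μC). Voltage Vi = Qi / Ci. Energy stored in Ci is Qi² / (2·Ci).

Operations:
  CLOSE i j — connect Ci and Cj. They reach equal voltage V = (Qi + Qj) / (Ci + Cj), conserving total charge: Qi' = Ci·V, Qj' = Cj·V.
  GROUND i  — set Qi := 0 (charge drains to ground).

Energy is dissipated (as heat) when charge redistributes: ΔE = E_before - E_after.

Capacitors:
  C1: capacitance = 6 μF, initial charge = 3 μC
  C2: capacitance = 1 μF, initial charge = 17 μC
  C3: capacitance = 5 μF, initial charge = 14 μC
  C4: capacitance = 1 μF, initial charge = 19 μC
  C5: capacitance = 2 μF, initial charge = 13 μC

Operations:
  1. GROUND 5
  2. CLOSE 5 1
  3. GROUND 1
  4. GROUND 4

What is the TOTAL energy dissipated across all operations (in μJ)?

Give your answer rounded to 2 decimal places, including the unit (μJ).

Initial: C1(6μF, Q=3μC, V=0.50V), C2(1μF, Q=17μC, V=17.00V), C3(5μF, Q=14μC, V=2.80V), C4(1μF, Q=19μC, V=19.00V), C5(2μF, Q=13μC, V=6.50V)
Op 1: GROUND 5: Q5=0; energy lost=42.250
Op 2: CLOSE 5-1: Q_total=3.00, C_total=8.00, V=0.38; Q5=0.75, Q1=2.25; dissipated=0.188
Op 3: GROUND 1: Q1=0; energy lost=0.422
Op 4: GROUND 4: Q4=0; energy lost=180.500
Total dissipated: 223.359 μJ

Answer: 223.36 μJ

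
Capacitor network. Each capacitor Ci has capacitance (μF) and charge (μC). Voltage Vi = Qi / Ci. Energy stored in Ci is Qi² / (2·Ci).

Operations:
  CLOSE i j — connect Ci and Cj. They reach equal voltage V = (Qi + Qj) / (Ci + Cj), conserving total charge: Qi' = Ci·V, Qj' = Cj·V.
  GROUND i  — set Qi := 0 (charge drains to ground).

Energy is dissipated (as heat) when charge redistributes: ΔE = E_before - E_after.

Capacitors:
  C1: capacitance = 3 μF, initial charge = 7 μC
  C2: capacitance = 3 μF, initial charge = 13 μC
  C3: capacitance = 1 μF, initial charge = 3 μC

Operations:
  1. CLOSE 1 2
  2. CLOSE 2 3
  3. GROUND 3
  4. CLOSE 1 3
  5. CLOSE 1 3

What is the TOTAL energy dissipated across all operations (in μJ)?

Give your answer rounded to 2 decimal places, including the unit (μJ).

Initial: C1(3μF, Q=7μC, V=2.33V), C2(3μF, Q=13μC, V=4.33V), C3(1μF, Q=3μC, V=3.00V)
Op 1: CLOSE 1-2: Q_total=20.00, C_total=6.00, V=3.33; Q1=10.00, Q2=10.00; dissipated=3.000
Op 2: CLOSE 2-3: Q_total=13.00, C_total=4.00, V=3.25; Q2=9.75, Q3=3.25; dissipated=0.042
Op 3: GROUND 3: Q3=0; energy lost=5.281
Op 4: CLOSE 1-3: Q_total=10.00, C_total=4.00, V=2.50; Q1=7.50, Q3=2.50; dissipated=4.167
Op 5: CLOSE 1-3: Q_total=10.00, C_total=4.00, V=2.50; Q1=7.50, Q3=2.50; dissipated=0.000
Total dissipated: 12.490 μJ

Answer: 12.49 μJ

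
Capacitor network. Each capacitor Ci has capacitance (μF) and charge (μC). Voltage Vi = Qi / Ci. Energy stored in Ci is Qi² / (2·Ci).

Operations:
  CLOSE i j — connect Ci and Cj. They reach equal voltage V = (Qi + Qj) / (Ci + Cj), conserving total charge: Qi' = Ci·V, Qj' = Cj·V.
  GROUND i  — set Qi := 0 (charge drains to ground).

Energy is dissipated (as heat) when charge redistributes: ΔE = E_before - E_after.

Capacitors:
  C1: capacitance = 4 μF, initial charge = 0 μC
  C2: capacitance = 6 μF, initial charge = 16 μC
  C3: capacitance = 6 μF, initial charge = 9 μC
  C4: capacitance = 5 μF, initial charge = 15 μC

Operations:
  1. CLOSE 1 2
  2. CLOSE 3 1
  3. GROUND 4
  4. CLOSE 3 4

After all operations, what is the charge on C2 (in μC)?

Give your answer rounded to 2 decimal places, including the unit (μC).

Initial: C1(4μF, Q=0μC, V=0.00V), C2(6μF, Q=16μC, V=2.67V), C3(6μF, Q=9μC, V=1.50V), C4(5μF, Q=15μC, V=3.00V)
Op 1: CLOSE 1-2: Q_total=16.00, C_total=10.00, V=1.60; Q1=6.40, Q2=9.60; dissipated=8.533
Op 2: CLOSE 3-1: Q_total=15.40, C_total=10.00, V=1.54; Q3=9.24, Q1=6.16; dissipated=0.012
Op 3: GROUND 4: Q4=0; energy lost=22.500
Op 4: CLOSE 3-4: Q_total=9.24, C_total=11.00, V=0.84; Q3=5.04, Q4=4.20; dissipated=3.234
Final charges: Q1=6.16, Q2=9.60, Q3=5.04, Q4=4.20

Answer: 9.60 μC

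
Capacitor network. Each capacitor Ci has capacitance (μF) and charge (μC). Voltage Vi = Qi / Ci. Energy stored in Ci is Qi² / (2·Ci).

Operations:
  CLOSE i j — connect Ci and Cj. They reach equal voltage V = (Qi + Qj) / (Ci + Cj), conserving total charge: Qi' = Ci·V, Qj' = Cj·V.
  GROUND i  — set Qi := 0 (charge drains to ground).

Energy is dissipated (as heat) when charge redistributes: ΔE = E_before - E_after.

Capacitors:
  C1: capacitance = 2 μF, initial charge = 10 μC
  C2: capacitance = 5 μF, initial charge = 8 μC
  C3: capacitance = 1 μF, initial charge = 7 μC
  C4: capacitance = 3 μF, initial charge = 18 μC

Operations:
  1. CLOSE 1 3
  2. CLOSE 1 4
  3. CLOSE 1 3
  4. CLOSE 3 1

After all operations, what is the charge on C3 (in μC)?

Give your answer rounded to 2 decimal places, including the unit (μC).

Answer: 5.80 μC

Derivation:
Initial: C1(2μF, Q=10μC, V=5.00V), C2(5μF, Q=8μC, V=1.60V), C3(1μF, Q=7μC, V=7.00V), C4(3μF, Q=18μC, V=6.00V)
Op 1: CLOSE 1-3: Q_total=17.00, C_total=3.00, V=5.67; Q1=11.33, Q3=5.67; dissipated=1.333
Op 2: CLOSE 1-4: Q_total=29.33, C_total=5.00, V=5.87; Q1=11.73, Q4=17.60; dissipated=0.067
Op 3: CLOSE 1-3: Q_total=17.40, C_total=3.00, V=5.80; Q1=11.60, Q3=5.80; dissipated=0.013
Op 4: CLOSE 3-1: Q_total=17.40, C_total=3.00, V=5.80; Q3=5.80, Q1=11.60; dissipated=0.000
Final charges: Q1=11.60, Q2=8.00, Q3=5.80, Q4=17.60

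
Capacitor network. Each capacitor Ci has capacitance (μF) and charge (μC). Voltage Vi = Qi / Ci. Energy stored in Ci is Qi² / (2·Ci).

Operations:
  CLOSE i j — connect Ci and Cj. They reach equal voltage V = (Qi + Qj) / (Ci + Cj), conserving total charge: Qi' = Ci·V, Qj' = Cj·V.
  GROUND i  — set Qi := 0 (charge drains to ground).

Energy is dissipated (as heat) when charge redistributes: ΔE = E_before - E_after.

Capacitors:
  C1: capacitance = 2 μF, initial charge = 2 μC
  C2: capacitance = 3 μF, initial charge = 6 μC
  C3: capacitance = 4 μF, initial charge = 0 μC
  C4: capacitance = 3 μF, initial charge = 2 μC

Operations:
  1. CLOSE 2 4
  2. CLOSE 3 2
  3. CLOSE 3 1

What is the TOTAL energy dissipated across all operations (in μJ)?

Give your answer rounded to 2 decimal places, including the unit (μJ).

Initial: C1(2μF, Q=2μC, V=1.00V), C2(3μF, Q=6μC, V=2.00V), C3(4μF, Q=0μC, V=0.00V), C4(3μF, Q=2μC, V=0.67V)
Op 1: CLOSE 2-4: Q_total=8.00, C_total=6.00, V=1.33; Q2=4.00, Q4=4.00; dissipated=1.333
Op 2: CLOSE 3-2: Q_total=4.00, C_total=7.00, V=0.57; Q3=2.29, Q2=1.71; dissipated=1.524
Op 3: CLOSE 3-1: Q_total=4.29, C_total=6.00, V=0.71; Q3=2.86, Q1=1.43; dissipated=0.122
Total dissipated: 2.980 μJ

Answer: 2.98 μJ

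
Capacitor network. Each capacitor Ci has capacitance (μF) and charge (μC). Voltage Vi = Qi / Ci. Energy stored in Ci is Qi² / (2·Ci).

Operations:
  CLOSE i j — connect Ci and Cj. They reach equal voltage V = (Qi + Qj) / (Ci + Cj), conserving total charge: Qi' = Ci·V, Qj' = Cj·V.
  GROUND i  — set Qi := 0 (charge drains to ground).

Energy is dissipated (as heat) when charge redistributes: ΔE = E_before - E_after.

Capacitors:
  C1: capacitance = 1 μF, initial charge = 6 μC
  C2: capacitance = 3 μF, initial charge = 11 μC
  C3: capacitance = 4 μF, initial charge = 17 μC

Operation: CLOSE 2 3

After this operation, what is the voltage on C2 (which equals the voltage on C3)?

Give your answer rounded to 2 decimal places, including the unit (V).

Initial: C1(1μF, Q=6μC, V=6.00V), C2(3μF, Q=11μC, V=3.67V), C3(4μF, Q=17μC, V=4.25V)
Op 1: CLOSE 2-3: Q_total=28.00, C_total=7.00, V=4.00; Q2=12.00, Q3=16.00; dissipated=0.292

Answer: 4.00 V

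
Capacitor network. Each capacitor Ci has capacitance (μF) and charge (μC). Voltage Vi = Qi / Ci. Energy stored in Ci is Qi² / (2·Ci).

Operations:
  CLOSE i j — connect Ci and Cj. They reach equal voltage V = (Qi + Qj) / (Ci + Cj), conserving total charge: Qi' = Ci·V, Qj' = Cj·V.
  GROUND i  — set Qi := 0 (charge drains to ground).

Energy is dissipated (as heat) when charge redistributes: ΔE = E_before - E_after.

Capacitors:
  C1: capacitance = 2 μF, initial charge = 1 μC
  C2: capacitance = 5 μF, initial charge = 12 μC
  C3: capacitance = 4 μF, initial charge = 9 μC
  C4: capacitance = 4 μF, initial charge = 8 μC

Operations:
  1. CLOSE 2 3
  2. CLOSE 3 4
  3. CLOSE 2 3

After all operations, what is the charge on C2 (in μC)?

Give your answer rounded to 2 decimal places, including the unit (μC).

Answer: 11.30 μC

Derivation:
Initial: C1(2μF, Q=1μC, V=0.50V), C2(5μF, Q=12μC, V=2.40V), C3(4μF, Q=9μC, V=2.25V), C4(4μF, Q=8μC, V=2.00V)
Op 1: CLOSE 2-3: Q_total=21.00, C_total=9.00, V=2.33; Q2=11.67, Q3=9.33; dissipated=0.025
Op 2: CLOSE 3-4: Q_total=17.33, C_total=8.00, V=2.17; Q3=8.67, Q4=8.67; dissipated=0.111
Op 3: CLOSE 2-3: Q_total=20.33, C_total=9.00, V=2.26; Q2=11.30, Q3=9.04; dissipated=0.031
Final charges: Q1=1.00, Q2=11.30, Q3=9.04, Q4=8.67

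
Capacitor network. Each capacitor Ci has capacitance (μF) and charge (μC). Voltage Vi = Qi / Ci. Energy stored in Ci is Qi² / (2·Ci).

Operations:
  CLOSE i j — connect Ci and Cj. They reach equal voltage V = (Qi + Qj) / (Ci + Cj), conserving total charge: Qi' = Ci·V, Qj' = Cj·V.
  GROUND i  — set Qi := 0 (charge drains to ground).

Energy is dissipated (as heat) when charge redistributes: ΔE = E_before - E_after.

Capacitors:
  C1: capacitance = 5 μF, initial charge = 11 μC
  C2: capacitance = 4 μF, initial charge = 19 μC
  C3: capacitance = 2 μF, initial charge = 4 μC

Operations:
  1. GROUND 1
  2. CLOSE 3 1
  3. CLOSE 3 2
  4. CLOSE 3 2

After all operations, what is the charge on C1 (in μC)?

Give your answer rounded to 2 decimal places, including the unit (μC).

Answer: 2.86 μC

Derivation:
Initial: C1(5μF, Q=11μC, V=2.20V), C2(4μF, Q=19μC, V=4.75V), C3(2μF, Q=4μC, V=2.00V)
Op 1: GROUND 1: Q1=0; energy lost=12.100
Op 2: CLOSE 3-1: Q_total=4.00, C_total=7.00, V=0.57; Q3=1.14, Q1=2.86; dissipated=2.857
Op 3: CLOSE 3-2: Q_total=20.14, C_total=6.00, V=3.36; Q3=6.71, Q2=13.43; dissipated=11.640
Op 4: CLOSE 3-2: Q_total=20.14, C_total=6.00, V=3.36; Q3=6.71, Q2=13.43; dissipated=0.000
Final charges: Q1=2.86, Q2=13.43, Q3=6.71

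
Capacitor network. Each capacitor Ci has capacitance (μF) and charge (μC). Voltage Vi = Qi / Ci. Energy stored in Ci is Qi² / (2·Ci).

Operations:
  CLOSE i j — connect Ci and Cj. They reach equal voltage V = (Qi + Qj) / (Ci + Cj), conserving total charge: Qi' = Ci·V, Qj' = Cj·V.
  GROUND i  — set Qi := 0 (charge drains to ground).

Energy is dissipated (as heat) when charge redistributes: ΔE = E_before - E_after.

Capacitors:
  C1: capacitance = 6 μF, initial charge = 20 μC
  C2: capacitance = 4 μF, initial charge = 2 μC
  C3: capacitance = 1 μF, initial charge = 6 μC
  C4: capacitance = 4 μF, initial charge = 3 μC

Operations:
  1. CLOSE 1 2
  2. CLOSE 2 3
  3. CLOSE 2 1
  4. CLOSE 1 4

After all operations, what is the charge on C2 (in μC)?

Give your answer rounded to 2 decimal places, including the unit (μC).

Answer: 10.02 μC

Derivation:
Initial: C1(6μF, Q=20μC, V=3.33V), C2(4μF, Q=2μC, V=0.50V), C3(1μF, Q=6μC, V=6.00V), C4(4μF, Q=3μC, V=0.75V)
Op 1: CLOSE 1-2: Q_total=22.00, C_total=10.00, V=2.20; Q1=13.20, Q2=8.80; dissipated=9.633
Op 2: CLOSE 2-3: Q_total=14.80, C_total=5.00, V=2.96; Q2=11.84, Q3=2.96; dissipated=5.776
Op 3: CLOSE 2-1: Q_total=25.04, C_total=10.00, V=2.50; Q2=10.02, Q1=15.02; dissipated=0.693
Op 4: CLOSE 1-4: Q_total=18.02, C_total=10.00, V=1.80; Q1=10.81, Q4=7.21; dissipated=3.692
Final charges: Q1=10.81, Q2=10.02, Q3=2.96, Q4=7.21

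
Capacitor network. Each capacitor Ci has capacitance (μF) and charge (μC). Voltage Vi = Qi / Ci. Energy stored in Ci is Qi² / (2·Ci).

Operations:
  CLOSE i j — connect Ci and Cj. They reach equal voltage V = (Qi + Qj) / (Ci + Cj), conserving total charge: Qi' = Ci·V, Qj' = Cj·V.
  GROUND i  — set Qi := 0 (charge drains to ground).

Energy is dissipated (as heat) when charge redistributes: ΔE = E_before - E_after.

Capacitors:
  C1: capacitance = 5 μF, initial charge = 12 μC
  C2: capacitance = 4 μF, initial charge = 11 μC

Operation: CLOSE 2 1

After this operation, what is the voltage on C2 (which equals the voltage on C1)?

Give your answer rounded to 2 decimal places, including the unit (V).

Answer: 2.56 V

Derivation:
Initial: C1(5μF, Q=12μC, V=2.40V), C2(4μF, Q=11μC, V=2.75V)
Op 1: CLOSE 2-1: Q_total=23.00, C_total=9.00, V=2.56; Q2=10.22, Q1=12.78; dissipated=0.136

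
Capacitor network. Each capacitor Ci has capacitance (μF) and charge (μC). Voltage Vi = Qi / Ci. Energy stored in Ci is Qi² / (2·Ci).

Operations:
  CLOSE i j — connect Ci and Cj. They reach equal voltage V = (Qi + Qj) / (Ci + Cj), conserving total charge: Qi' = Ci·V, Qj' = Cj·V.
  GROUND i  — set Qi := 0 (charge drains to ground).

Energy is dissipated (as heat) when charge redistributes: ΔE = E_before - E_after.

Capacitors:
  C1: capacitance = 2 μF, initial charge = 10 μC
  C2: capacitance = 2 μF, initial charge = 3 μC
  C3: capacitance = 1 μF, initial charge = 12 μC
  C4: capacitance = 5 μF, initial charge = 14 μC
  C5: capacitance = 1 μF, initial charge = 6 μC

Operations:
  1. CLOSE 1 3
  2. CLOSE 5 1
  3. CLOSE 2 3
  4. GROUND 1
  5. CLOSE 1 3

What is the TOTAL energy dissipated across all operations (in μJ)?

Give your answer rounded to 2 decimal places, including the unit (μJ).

Answer: 79.68 μJ

Derivation:
Initial: C1(2μF, Q=10μC, V=5.00V), C2(2μF, Q=3μC, V=1.50V), C3(1μF, Q=12μC, V=12.00V), C4(5μF, Q=14μC, V=2.80V), C5(1μF, Q=6μC, V=6.00V)
Op 1: CLOSE 1-3: Q_total=22.00, C_total=3.00, V=7.33; Q1=14.67, Q3=7.33; dissipated=16.333
Op 2: CLOSE 5-1: Q_total=20.67, C_total=3.00, V=6.89; Q5=6.89, Q1=13.78; dissipated=0.593
Op 3: CLOSE 2-3: Q_total=10.33, C_total=3.00, V=3.44; Q2=6.89, Q3=3.44; dissipated=11.343
Op 4: GROUND 1: Q1=0; energy lost=47.457
Op 5: CLOSE 1-3: Q_total=3.44, C_total=3.00, V=1.15; Q1=2.30, Q3=1.15; dissipated=3.955
Total dissipated: 79.680 μJ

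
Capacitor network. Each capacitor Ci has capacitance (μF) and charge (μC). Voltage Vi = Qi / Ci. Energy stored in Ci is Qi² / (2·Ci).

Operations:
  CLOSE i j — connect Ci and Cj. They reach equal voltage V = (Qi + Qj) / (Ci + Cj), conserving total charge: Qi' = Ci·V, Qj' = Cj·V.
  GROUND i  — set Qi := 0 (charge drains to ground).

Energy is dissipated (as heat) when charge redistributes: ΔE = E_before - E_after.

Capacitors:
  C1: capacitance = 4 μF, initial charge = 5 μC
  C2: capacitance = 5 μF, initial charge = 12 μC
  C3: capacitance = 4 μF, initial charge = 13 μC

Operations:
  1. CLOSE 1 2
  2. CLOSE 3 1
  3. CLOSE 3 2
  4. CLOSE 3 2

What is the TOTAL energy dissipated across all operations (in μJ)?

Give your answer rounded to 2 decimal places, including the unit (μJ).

Answer: 3.84 μJ

Derivation:
Initial: C1(4μF, Q=5μC, V=1.25V), C2(5μF, Q=12μC, V=2.40V), C3(4μF, Q=13μC, V=3.25V)
Op 1: CLOSE 1-2: Q_total=17.00, C_total=9.00, V=1.89; Q1=7.56, Q2=9.44; dissipated=1.469
Op 2: CLOSE 3-1: Q_total=20.56, C_total=8.00, V=2.57; Q3=10.28, Q1=10.28; dissipated=1.853
Op 3: CLOSE 3-2: Q_total=19.72, C_total=9.00, V=2.19; Q3=8.77, Q2=10.96; dissipated=0.515
Op 4: CLOSE 3-2: Q_total=19.72, C_total=9.00, V=2.19; Q3=8.77, Q2=10.96; dissipated=0.000
Total dissipated: 3.837 μJ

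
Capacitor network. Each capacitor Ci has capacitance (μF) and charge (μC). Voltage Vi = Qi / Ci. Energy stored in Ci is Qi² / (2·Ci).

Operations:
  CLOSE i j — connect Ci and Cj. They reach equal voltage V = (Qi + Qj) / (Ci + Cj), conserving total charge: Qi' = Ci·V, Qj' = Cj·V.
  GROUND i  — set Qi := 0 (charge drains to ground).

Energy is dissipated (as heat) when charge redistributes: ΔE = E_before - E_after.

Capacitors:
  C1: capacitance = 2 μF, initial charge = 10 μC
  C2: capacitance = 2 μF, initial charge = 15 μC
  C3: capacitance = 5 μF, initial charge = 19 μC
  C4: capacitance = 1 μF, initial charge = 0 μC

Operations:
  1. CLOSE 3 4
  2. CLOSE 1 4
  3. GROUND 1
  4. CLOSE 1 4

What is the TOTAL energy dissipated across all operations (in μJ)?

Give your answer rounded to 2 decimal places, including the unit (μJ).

Answer: 32.82 μJ

Derivation:
Initial: C1(2μF, Q=10μC, V=5.00V), C2(2μF, Q=15μC, V=7.50V), C3(5μF, Q=19μC, V=3.80V), C4(1μF, Q=0μC, V=0.00V)
Op 1: CLOSE 3-4: Q_total=19.00, C_total=6.00, V=3.17; Q3=15.83, Q4=3.17; dissipated=6.017
Op 2: CLOSE 1-4: Q_total=13.17, C_total=3.00, V=4.39; Q1=8.78, Q4=4.39; dissipated=1.120
Op 3: GROUND 1: Q1=0; energy lost=19.262
Op 4: CLOSE 1-4: Q_total=4.39, C_total=3.00, V=1.46; Q1=2.93, Q4=1.46; dissipated=6.421
Total dissipated: 32.820 μJ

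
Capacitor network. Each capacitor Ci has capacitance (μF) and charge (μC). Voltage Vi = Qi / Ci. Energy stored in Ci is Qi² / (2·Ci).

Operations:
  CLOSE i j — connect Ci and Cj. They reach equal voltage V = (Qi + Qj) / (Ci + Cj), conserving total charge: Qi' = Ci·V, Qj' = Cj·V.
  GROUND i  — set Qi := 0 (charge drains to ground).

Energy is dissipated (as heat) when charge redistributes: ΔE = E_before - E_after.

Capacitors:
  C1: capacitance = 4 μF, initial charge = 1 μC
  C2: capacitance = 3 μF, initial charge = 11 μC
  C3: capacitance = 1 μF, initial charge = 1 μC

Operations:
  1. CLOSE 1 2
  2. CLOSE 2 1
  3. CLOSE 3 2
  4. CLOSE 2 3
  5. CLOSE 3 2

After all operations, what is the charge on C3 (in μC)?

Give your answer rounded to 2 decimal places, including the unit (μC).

Answer: 1.54 μC

Derivation:
Initial: C1(4μF, Q=1μC, V=0.25V), C2(3μF, Q=11μC, V=3.67V), C3(1μF, Q=1μC, V=1.00V)
Op 1: CLOSE 1-2: Q_total=12.00, C_total=7.00, V=1.71; Q1=6.86, Q2=5.14; dissipated=10.006
Op 2: CLOSE 2-1: Q_total=12.00, C_total=7.00, V=1.71; Q2=5.14, Q1=6.86; dissipated=0.000
Op 3: CLOSE 3-2: Q_total=6.14, C_total=4.00, V=1.54; Q3=1.54, Q2=4.61; dissipated=0.191
Op 4: CLOSE 2-3: Q_total=6.14, C_total=4.00, V=1.54; Q2=4.61, Q3=1.54; dissipated=0.000
Op 5: CLOSE 3-2: Q_total=6.14, C_total=4.00, V=1.54; Q3=1.54, Q2=4.61; dissipated=0.000
Final charges: Q1=6.86, Q2=4.61, Q3=1.54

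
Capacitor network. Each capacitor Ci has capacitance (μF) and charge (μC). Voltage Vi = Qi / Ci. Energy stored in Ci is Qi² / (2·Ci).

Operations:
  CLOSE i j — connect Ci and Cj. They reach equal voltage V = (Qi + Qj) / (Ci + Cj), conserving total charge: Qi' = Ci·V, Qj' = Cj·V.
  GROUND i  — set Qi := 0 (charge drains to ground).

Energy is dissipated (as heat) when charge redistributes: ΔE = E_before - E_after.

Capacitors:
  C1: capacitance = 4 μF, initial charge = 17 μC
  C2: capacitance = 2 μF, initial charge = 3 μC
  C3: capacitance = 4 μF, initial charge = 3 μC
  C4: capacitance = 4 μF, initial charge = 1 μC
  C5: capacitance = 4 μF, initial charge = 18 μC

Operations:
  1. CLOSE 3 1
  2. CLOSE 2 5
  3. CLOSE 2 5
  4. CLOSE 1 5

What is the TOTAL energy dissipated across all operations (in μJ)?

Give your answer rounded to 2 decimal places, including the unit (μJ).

Initial: C1(4μF, Q=17μC, V=4.25V), C2(2μF, Q=3μC, V=1.50V), C3(4μF, Q=3μC, V=0.75V), C4(4μF, Q=1μC, V=0.25V), C5(4μF, Q=18μC, V=4.50V)
Op 1: CLOSE 3-1: Q_total=20.00, C_total=8.00, V=2.50; Q3=10.00, Q1=10.00; dissipated=12.250
Op 2: CLOSE 2-5: Q_total=21.00, C_total=6.00, V=3.50; Q2=7.00, Q5=14.00; dissipated=6.000
Op 3: CLOSE 2-5: Q_total=21.00, C_total=6.00, V=3.50; Q2=7.00, Q5=14.00; dissipated=0.000
Op 4: CLOSE 1-5: Q_total=24.00, C_total=8.00, V=3.00; Q1=12.00, Q5=12.00; dissipated=1.000
Total dissipated: 19.250 μJ

Answer: 19.25 μJ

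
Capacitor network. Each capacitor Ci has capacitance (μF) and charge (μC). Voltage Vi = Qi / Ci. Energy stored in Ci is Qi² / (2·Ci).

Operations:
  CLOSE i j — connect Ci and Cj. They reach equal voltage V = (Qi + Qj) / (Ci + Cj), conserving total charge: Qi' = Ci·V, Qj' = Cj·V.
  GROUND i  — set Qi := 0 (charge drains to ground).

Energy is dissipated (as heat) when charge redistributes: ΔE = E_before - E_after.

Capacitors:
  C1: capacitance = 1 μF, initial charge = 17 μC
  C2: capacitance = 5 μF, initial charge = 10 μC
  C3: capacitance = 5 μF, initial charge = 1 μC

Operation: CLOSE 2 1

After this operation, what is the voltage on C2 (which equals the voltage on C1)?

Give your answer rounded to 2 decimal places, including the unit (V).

Initial: C1(1μF, Q=17μC, V=17.00V), C2(5μF, Q=10μC, V=2.00V), C3(5μF, Q=1μC, V=0.20V)
Op 1: CLOSE 2-1: Q_total=27.00, C_total=6.00, V=4.50; Q2=22.50, Q1=4.50; dissipated=93.750

Answer: 4.50 V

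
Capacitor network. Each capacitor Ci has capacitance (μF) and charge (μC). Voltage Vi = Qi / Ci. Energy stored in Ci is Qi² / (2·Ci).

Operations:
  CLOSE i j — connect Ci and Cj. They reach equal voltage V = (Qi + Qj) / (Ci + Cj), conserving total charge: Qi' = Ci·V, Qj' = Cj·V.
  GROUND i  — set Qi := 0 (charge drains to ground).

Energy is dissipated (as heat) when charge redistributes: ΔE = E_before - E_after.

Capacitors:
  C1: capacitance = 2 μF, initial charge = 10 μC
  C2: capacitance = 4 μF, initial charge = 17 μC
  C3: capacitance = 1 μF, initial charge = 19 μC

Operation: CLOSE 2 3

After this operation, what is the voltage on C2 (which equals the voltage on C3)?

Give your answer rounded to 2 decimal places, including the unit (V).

Initial: C1(2μF, Q=10μC, V=5.00V), C2(4μF, Q=17μC, V=4.25V), C3(1μF, Q=19μC, V=19.00V)
Op 1: CLOSE 2-3: Q_total=36.00, C_total=5.00, V=7.20; Q2=28.80, Q3=7.20; dissipated=87.025

Answer: 7.20 V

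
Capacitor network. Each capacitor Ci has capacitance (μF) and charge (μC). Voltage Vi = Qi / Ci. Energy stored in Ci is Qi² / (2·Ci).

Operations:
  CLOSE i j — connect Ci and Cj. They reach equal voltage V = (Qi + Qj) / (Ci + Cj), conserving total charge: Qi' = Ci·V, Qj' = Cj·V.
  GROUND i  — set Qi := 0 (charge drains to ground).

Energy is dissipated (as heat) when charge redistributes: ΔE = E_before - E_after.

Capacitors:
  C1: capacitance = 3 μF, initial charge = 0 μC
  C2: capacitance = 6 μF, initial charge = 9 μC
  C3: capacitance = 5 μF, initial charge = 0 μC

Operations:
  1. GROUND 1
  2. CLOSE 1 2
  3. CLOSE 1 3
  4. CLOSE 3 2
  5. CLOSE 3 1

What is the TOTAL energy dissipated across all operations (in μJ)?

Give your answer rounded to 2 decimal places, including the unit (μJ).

Initial: C1(3μF, Q=0μC, V=0.00V), C2(6μF, Q=9μC, V=1.50V), C3(5μF, Q=0μC, V=0.00V)
Op 1: GROUND 1: Q1=0; energy lost=0.000
Op 2: CLOSE 1-2: Q_total=9.00, C_total=9.00, V=1.00; Q1=3.00, Q2=6.00; dissipated=2.250
Op 3: CLOSE 1-3: Q_total=3.00, C_total=8.00, V=0.38; Q1=1.12, Q3=1.88; dissipated=0.938
Op 4: CLOSE 3-2: Q_total=7.88, C_total=11.00, V=0.72; Q3=3.58, Q2=4.30; dissipated=0.533
Op 5: CLOSE 3-1: Q_total=4.70, C_total=8.00, V=0.59; Q3=2.94, Q1=1.76; dissipated=0.109
Total dissipated: 3.829 μJ

Answer: 3.83 μJ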